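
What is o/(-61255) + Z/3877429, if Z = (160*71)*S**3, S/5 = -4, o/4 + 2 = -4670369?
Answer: 66869273424636/237511913395 ≈ 281.54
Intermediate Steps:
o = -18681484 (o = -8 + 4*(-4670369) = -8 - 18681476 = -18681484)
S = -20 (S = 5*(-4) = -20)
Z = -90880000 (Z = (160*71)*(-20)**3 = 11360*(-8000) = -90880000)
o/(-61255) + Z/3877429 = -18681484/(-61255) - 90880000/3877429 = -18681484*(-1/61255) - 90880000*1/3877429 = 18681484/61255 - 90880000/3877429 = 66869273424636/237511913395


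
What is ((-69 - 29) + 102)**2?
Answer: 16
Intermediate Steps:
((-69 - 29) + 102)**2 = (-98 + 102)**2 = 4**2 = 16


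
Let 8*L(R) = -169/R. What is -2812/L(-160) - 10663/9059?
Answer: -32608404287/1530971 ≈ -21299.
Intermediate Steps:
L(R) = -169/(8*R) (L(R) = (-169/R)/8 = -169/(8*R))
-2812/L(-160) - 10663/9059 = -2812/((-169/8/(-160))) - 10663/9059 = -2812/((-169/8*(-1/160))) - 10663*1/9059 = -2812/169/1280 - 10663/9059 = -2812*1280/169 - 10663/9059 = -3599360/169 - 10663/9059 = -32608404287/1530971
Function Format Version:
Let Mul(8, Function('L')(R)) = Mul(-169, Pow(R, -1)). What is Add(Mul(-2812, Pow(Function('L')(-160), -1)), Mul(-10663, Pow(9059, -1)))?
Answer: Rational(-32608404287, 1530971) ≈ -21299.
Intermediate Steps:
Function('L')(R) = Mul(Rational(-169, 8), Pow(R, -1)) (Function('L')(R) = Mul(Rational(1, 8), Mul(-169, Pow(R, -1))) = Mul(Rational(-169, 8), Pow(R, -1)))
Add(Mul(-2812, Pow(Function('L')(-160), -1)), Mul(-10663, Pow(9059, -1))) = Add(Mul(-2812, Pow(Mul(Rational(-169, 8), Pow(-160, -1)), -1)), Mul(-10663, Pow(9059, -1))) = Add(Mul(-2812, Pow(Mul(Rational(-169, 8), Rational(-1, 160)), -1)), Mul(-10663, Rational(1, 9059))) = Add(Mul(-2812, Pow(Rational(169, 1280), -1)), Rational(-10663, 9059)) = Add(Mul(-2812, Rational(1280, 169)), Rational(-10663, 9059)) = Add(Rational(-3599360, 169), Rational(-10663, 9059)) = Rational(-32608404287, 1530971)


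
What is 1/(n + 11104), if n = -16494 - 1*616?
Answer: -1/6006 ≈ -0.00016650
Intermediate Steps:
n = -17110 (n = -16494 - 616 = -17110)
1/(n + 11104) = 1/(-17110 + 11104) = 1/(-6006) = -1/6006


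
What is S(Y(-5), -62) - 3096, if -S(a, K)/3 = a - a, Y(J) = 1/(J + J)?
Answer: -3096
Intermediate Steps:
Y(J) = 1/(2*J)
S(a, K) = 0 (S(a, K) = -3*(a - a) = -3*0 = 0)
S(Y(-5), -62) - 3096 = 0 - 3096 = -3096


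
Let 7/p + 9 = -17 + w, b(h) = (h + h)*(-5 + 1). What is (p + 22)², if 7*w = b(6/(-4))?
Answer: 13623481/28900 ≈ 471.40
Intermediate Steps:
b(h) = -8*h (b(h) = (2*h)*(-4) = -8*h)
w = 12/7 (w = (-48/(-4))/7 = (-48*(-1)/4)/7 = (-8*(-3/2))/7 = (⅐)*12 = 12/7 ≈ 1.7143)
p = -49/170 (p = 7/(-9 + (-17 + 12/7)) = 7/(-9 - 107/7) = 7/(-170/7) = 7*(-7/170) = -49/170 ≈ -0.28824)
(p + 22)² = (-49/170 + 22)² = (3691/170)² = 13623481/28900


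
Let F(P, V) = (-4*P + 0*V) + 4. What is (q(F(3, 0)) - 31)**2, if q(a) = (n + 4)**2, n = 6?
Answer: 4761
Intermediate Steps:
F(P, V) = 4 - 4*P (F(P, V) = (-4*P + 0) + 4 = -4*P + 4 = 4 - 4*P)
q(a) = 100 (q(a) = (6 + 4)**2 = 10**2 = 100)
(q(F(3, 0)) - 31)**2 = (100 - 31)**2 = 69**2 = 4761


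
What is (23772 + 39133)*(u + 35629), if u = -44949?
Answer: -586274600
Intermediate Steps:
(23772 + 39133)*(u + 35629) = (23772 + 39133)*(-44949 + 35629) = 62905*(-9320) = -586274600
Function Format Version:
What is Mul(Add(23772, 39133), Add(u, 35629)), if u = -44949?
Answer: -586274600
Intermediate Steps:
Mul(Add(23772, 39133), Add(u, 35629)) = Mul(Add(23772, 39133), Add(-44949, 35629)) = Mul(62905, -9320) = -586274600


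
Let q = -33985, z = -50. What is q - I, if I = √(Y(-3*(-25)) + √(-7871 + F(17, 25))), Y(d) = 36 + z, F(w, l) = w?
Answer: -33985 - √(-14 + I*√7854) ≈ -33991.0 - 7.2015*I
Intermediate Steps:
Y(d) = -14 (Y(d) = 36 - 50 = -14)
I = √(-14 + I*√7854) (I = √(-14 + √(-7871 + 17)) = √(-14 + √(-7854)) = √(-14 + I*√7854) ≈ 6.1531 + 7.2015*I)
q - I = -33985 - √(-14 + I*√7854)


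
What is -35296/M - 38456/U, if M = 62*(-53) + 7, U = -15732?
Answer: 129934/9837 ≈ 13.209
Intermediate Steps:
M = -3279 (M = -3286 + 7 = -3279)
-35296/M - 38456/U = -35296/(-3279) - 38456/(-15732) = -35296*(-1/3279) - 38456*(-1/15732) = 35296/3279 + 22/9 = 129934/9837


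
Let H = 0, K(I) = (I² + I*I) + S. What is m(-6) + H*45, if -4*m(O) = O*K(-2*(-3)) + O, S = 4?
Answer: 231/2 ≈ 115.50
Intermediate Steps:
K(I) = 4 + 2*I² (K(I) = (I² + I*I) + 4 = (I² + I²) + 4 = 2*I² + 4 = 4 + 2*I²)
m(O) = -77*O/4 (m(O) = -(O*(4 + 2*(-2*(-3))²) + O)/4 = -(O*(4 + 2*6²) + O)/4 = -(O*(4 + 2*36) + O)/4 = -(O*(4 + 72) + O)/4 = -(O*76 + O)/4 = -(76*O + O)/4 = -77*O/4)
m(-6) + H*45 = -77/4*(-6) + 0*45 = 231/2 + 0 = 231/2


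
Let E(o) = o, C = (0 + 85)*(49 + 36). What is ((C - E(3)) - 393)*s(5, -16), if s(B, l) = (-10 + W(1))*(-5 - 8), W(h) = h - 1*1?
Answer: 887770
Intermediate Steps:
W(h) = -1 + h (W(h) = h - 1 = -1 + h)
s(B, l) = 130 (s(B, l) = (-10 + (-1 + 1))*(-5 - 8) = (-10 + 0)*(-13) = -10*(-13) = 130)
C = 7225 (C = 85*85 = 7225)
((C - E(3)) - 393)*s(5, -16) = ((7225 - 1*3) - 393)*130 = ((7225 - 3) - 393)*130 = (7222 - 393)*130 = 6829*130 = 887770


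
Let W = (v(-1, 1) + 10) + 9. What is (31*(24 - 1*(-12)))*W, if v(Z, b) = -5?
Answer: 15624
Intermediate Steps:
W = 14 (W = (-5 + 10) + 9 = 5 + 9 = 14)
(31*(24 - 1*(-12)))*W = (31*(24 - 1*(-12)))*14 = (31*(24 + 12))*14 = (31*36)*14 = 1116*14 = 15624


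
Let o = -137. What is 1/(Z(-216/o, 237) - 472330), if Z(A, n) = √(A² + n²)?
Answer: -8865161770/4187280804541483 - 411*√117142513/4187280804541483 ≈ -2.1182e-6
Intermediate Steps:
1/(Z(-216/o, 237) - 472330) = 1/(√((-216/(-137))² + 237²) - 472330) = 1/(√((-216*(-1/137))² + 56169) - 472330) = 1/(√((216/137)² + 56169) - 472330) = 1/(√(46656/18769 + 56169) - 472330) = 1/(√(1054282617/18769) - 472330) = 1/(3*√117142513/137 - 472330) = 1/(-472330 + 3*√117142513/137)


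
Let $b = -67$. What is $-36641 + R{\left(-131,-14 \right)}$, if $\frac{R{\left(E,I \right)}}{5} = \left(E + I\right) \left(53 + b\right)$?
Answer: $-26491$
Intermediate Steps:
$R{\left(E,I \right)} = - 70 E - 70 I$ ($R{\left(E,I \right)} = 5 \left(E + I\right) \left(53 - 67\right) = 5 \left(E + I\right) \left(-14\right) = 5 \left(- 14 E - 14 I\right) = - 70 E - 70 I$)
$-36641 + R{\left(-131,-14 \right)} = -36641 - -10150 = -36641 + \left(9170 + 980\right) = -36641 + 10150 = -26491$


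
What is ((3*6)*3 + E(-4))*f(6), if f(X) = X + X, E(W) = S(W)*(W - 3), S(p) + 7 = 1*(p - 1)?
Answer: 1656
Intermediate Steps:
S(p) = -8 + p (S(p) = -7 + 1*(p - 1) = -7 + 1*(-1 + p) = -7 + (-1 + p) = -8 + p)
E(W) = (-8 + W)*(-3 + W) (E(W) = (-8 + W)*(W - 3) = (-8 + W)*(-3 + W))
f(X) = 2*X
((3*6)*3 + E(-4))*f(6) = ((3*6)*3 + (-8 - 4)*(-3 - 4))*(2*6) = (18*3 - 12*(-7))*12 = (54 + 84)*12 = 138*12 = 1656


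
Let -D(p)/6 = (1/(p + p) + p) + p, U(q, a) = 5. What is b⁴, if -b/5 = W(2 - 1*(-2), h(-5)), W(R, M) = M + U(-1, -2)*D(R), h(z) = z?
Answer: 612593437890625/256 ≈ 2.3929e+12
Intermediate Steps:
D(p) = -12*p - 3/p (D(p) = -6*((1/(p + p) + p) + p) = -6*((1/(2*p) + p) + p) = -6*((p + 1/(2*p)) + p) = -6*(1/(2*p) + 2*p) = -12*p - 3/p)
W(R, M) = M - 60*R - 15/R (W(R, M) = M + 5*(-12*R - 3/R) = M + (-60*R - 15/R) = M - 60*R - 15/R)
b = 4975/4 (b = -5*(-5 - 60*(2 - 1*(-2)) - 15/(2 - 1*(-2))) = -5*(-5 - 60*(2 + 2) - 15/(2 + 2)) = -5*(-5 - 60*4 - 15/4) = -5*(-5 - 240 - 15*¼) = -5*(-5 - 240 - 15/4) = -5*(-995/4) = 4975/4 ≈ 1243.8)
b⁴ = (4975/4)⁴ = 612593437890625/256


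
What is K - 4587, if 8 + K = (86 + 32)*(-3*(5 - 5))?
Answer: -4595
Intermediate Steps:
K = -8 (K = -8 + (86 + 32)*(-3*(5 - 5)) = -8 + 118*(-3*0) = -8 + 118*0 = -8 + 0 = -8)
K - 4587 = -8 - 4587 = -4595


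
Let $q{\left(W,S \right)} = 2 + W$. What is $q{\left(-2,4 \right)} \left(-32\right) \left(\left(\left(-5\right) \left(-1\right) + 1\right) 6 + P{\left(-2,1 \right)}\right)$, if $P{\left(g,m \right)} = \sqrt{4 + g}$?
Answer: $0$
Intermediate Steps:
$q{\left(-2,4 \right)} \left(-32\right) \left(\left(\left(-5\right) \left(-1\right) + 1\right) 6 + P{\left(-2,1 \right)}\right) = \left(2 - 2\right) \left(-32\right) \left(\left(\left(-5\right) \left(-1\right) + 1\right) 6 + \sqrt{4 - 2}\right) = 0 \left(-32\right) \left(\left(5 + 1\right) 6 + \sqrt{2}\right) = 0 \left(6 \cdot 6 + \sqrt{2}\right) = 0 \left(36 + \sqrt{2}\right) = 0$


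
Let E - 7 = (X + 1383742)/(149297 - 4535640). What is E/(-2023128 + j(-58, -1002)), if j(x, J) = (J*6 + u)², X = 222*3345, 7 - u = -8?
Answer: 18789/97880569223 ≈ 1.9196e-7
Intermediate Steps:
u = 15 (u = 7 - 1*(-8) = 7 + 8 = 15)
X = 742590
j(x, J) = (15 + 6*J)² (j(x, J) = (J*6 + 15)² = (6*J + 15)² = (15 + 6*J)²)
E = 2198313/337411 (E = 7 + (742590 + 1383742)/(149297 - 4535640) = 7 + 2126332/(-4386343) = 7 + 2126332*(-1/4386343) = 7 - 163564/337411 = 2198313/337411 ≈ 6.5152)
E/(-2023128 + j(-58, -1002)) = 2198313/(337411*(-2023128 + 9*(5 + 2*(-1002))²)) = 2198313/(337411*(-2023128 + 9*(5 - 2004)²)) = 2198313/(337411*(-2023128 + 9*(-1999)²)) = 2198313/(337411*(-2023128 + 9*3996001)) = 2198313/(337411*(-2023128 + 35964009)) = (2198313/337411)/33940881 = (2198313/337411)*(1/33940881) = 18789/97880569223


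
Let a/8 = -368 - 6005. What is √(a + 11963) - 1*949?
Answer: -949 + I*√39021 ≈ -949.0 + 197.54*I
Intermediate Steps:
a = -50984 (a = 8*(-368 - 6005) = 8*(-6373) = -50984)
√(a + 11963) - 1*949 = √(-50984 + 11963) - 1*949 = √(-39021) - 949 = I*√39021 - 949 = -949 + I*√39021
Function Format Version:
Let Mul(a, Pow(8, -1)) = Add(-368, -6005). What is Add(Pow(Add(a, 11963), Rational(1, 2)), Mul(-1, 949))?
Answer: Add(-949, Mul(I, Pow(39021, Rational(1, 2)))) ≈ Add(-949.00, Mul(197.54, I))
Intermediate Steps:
a = -50984 (a = Mul(8, Add(-368, -6005)) = Mul(8, -6373) = -50984)
Add(Pow(Add(a, 11963), Rational(1, 2)), Mul(-1, 949)) = Add(Pow(Add(-50984, 11963), Rational(1, 2)), Mul(-1, 949)) = Add(Pow(-39021, Rational(1, 2)), -949) = Add(Mul(I, Pow(39021, Rational(1, 2))), -949) = Add(-949, Mul(I, Pow(39021, Rational(1, 2))))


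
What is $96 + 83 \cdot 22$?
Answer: $1922$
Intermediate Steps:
$96 + 83 \cdot 22 = 96 + 1826 = 1922$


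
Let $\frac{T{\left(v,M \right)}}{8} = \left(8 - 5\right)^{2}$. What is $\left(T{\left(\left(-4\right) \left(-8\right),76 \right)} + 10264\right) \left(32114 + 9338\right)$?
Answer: $428447872$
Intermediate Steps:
$T{\left(v,M \right)} = 72$ ($T{\left(v,M \right)} = 8 \left(8 - 5\right)^{2} = 8 \cdot 3^{2} = 8 \cdot 9 = 72$)
$\left(T{\left(\left(-4\right) \left(-8\right),76 \right)} + 10264\right) \left(32114 + 9338\right) = \left(72 + 10264\right) \left(32114 + 9338\right) = 10336 \cdot 41452 = 428447872$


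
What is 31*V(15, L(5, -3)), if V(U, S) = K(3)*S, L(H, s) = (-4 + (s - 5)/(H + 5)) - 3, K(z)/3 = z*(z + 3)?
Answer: -65286/5 ≈ -13057.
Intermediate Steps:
K(z) = 3*z*(3 + z) (K(z) = 3*(z*(z + 3)) = 3*(z*(3 + z)) = 3*z*(3 + z))
L(H, s) = -7 + (-5 + s)/(5 + H) (L(H, s) = (-4 + (-5 + s)/(5 + H)) - 3 = -7 + (-5 + s)/(5 + H))
V(U, S) = 54*S (V(U, S) = (3*3*(3 + 3))*S = (3*3*6)*S = 54*S)
31*V(15, L(5, -3)) = 31*(54*((-40 - 3 - 7*5)/(5 + 5))) = 31*(54*((-40 - 3 - 35)/10)) = 31*(54*((1/10)*(-78))) = 31*(54*(-39/5)) = 31*(-2106/5) = -65286/5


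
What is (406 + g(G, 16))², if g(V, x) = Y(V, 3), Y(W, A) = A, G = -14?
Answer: 167281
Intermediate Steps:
g(V, x) = 3
(406 + g(G, 16))² = (406 + 3)² = 409² = 167281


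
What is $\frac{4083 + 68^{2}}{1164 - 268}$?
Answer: $\frac{8707}{896} \approx 9.7176$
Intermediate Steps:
$\frac{4083 + 68^{2}}{1164 - 268} = \frac{4083 + 4624}{896} = 8707 \cdot \frac{1}{896} = \frac{8707}{896}$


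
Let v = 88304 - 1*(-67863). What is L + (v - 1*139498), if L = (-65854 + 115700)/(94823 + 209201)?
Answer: 2533912951/152012 ≈ 16669.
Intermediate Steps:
L = 24923/152012 (L = 49846/304024 = 49846*(1/304024) = 24923/152012 ≈ 0.16395)
v = 156167 (v = 88304 + 67863 = 156167)
L + (v - 1*139498) = 24923/152012 + (156167 - 1*139498) = 24923/152012 + (156167 - 139498) = 24923/152012 + 16669 = 2533912951/152012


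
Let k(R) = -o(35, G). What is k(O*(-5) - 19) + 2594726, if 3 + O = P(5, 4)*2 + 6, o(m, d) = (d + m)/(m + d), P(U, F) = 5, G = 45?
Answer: 2594725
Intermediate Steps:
o(m, d) = 1 (o(m, d) = (d + m)/(d + m) = 1)
O = 13 (O = -3 + (5*2 + 6) = -3 + (10 + 6) = -3 + 16 = 13)
k(R) = -1 (k(R) = -1*1 = -1)
k(O*(-5) - 19) + 2594726 = -1 + 2594726 = 2594725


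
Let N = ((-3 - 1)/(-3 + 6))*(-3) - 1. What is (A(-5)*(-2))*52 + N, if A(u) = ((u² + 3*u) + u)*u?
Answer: 2603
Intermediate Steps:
N = 3 (N = -4/3*(-3) - 1 = 4 - 1 = 3)
A(u) = u*(u² + 4*u) (A(u) = (u² + 4*u)*u = u*(u² + 4*u))
(A(-5)*(-2))*52 + N = (((-5)²*(4 - 5))*(-2))*52 + 3 = ((25*(-1))*(-2))*52 + 3 = -25*(-2)*52 + 3 = 50*52 + 3 = 2600 + 3 = 2603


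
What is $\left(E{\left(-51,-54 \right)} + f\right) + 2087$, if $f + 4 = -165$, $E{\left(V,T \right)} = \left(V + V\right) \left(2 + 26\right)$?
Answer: $-938$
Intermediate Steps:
$E{\left(V,T \right)} = 56 V$ ($E{\left(V,T \right)} = 2 V 28 = 56 V$)
$f = -169$ ($f = -4 - 165 = -169$)
$\left(E{\left(-51,-54 \right)} + f\right) + 2087 = \left(56 \left(-51\right) - 169\right) + 2087 = \left(-2856 - 169\right) + 2087 = -3025 + 2087 = -938$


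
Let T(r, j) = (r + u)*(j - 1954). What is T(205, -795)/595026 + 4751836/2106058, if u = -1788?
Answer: 5996164533211/626579633754 ≈ 9.5697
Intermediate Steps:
T(r, j) = (-1954 + j)*(-1788 + r) (T(r, j) = (r - 1788)*(j - 1954) = (-1788 + r)*(-1954 + j) = (-1954 + j)*(-1788 + r))
T(205, -795)/595026 + 4751836/2106058 = (3493752 - 1954*205 - 1788*(-795) - 795*205)/595026 + 4751836/2106058 = (3493752 - 400570 + 1421460 - 162975)*(1/595026) + 4751836*(1/2106058) = 4351667*(1/595026) + 2375918/1053029 = 4351667/595026 + 2375918/1053029 = 5996164533211/626579633754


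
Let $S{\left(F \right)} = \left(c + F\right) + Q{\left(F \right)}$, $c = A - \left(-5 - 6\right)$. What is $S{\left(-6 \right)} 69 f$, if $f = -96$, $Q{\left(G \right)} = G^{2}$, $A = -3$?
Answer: $-251712$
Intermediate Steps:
$c = 8$ ($c = -3 - \left(-5 - 6\right) = -3 - -11 = -3 + 11 = 8$)
$S{\left(F \right)} = 8 + F + F^{2}$ ($S{\left(F \right)} = \left(8 + F\right) + F^{2} = 8 + F + F^{2}$)
$S{\left(-6 \right)} 69 f = \left(8 - 6 + \left(-6\right)^{2}\right) 69 \left(-96\right) = \left(8 - 6 + 36\right) 69 \left(-96\right) = 38 \cdot 69 \left(-96\right) = 2622 \left(-96\right) = -251712$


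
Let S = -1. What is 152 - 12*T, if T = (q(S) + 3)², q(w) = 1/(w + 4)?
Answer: 56/3 ≈ 18.667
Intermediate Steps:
q(w) = 1/(4 + w)
T = 100/9 (T = (1/(4 - 1) + 3)² = (1/3 + 3)² = (⅓ + 3)² = (10/3)² = 100/9 ≈ 11.111)
152 - 12*T = 152 - 12*100/9 = 152 - 400/3 = 56/3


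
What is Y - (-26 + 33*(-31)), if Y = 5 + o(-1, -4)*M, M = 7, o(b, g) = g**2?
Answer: 1166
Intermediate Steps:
Y = 117 (Y = 5 + (-4)**2*7 = 5 + 16*7 = 5 + 112 = 117)
Y - (-26 + 33*(-31)) = 117 - (-26 + 33*(-31)) = 117 - (-26 - 1023) = 117 - 1*(-1049) = 117 + 1049 = 1166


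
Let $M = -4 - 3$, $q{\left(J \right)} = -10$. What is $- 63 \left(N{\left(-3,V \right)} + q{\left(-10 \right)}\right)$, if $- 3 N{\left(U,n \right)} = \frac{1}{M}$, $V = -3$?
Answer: $627$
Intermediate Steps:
$M = -7$ ($M = -4 - 3 = -7$)
$N{\left(U,n \right)} = \frac{1}{21}$ ($N{\left(U,n \right)} = - \frac{1}{3 \left(-7\right)} = \left(- \frac{1}{3}\right) \left(- \frac{1}{7}\right) = \frac{1}{21}$)
$- 63 \left(N{\left(-3,V \right)} + q{\left(-10 \right)}\right) = - 63 \left(\frac{1}{21} - 10\right) = \left(-63\right) \left(- \frac{209}{21}\right) = 627$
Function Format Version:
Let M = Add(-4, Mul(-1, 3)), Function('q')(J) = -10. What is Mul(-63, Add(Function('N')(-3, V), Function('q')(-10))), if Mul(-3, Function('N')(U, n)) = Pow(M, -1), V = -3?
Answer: 627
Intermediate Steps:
M = -7 (M = Add(-4, -3) = -7)
Function('N')(U, n) = Rational(1, 21) (Function('N')(U, n) = Mul(Rational(-1, 3), Pow(-7, -1)) = Mul(Rational(-1, 3), Rational(-1, 7)) = Rational(1, 21))
Mul(-63, Add(Function('N')(-3, V), Function('q')(-10))) = Mul(-63, Add(Rational(1, 21), -10)) = Mul(-63, Rational(-209, 21)) = 627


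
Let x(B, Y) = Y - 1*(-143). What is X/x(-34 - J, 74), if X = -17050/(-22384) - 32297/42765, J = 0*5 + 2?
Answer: 3103601/103861815960 ≈ 2.9882e-5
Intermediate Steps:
J = 2 (J = 0 + 2 = 2)
X = 3103601/478625880 (X = -17050*(-1/22384) - 32297*1/42765 = 8525/11192 - 32297/42765 = 3103601/478625880 ≈ 0.0064844)
x(B, Y) = 143 + Y (x(B, Y) = Y + 143 = 143 + Y)
X/x(-34 - J, 74) = 3103601/(478625880*(143 + 74)) = (3103601/478625880)/217 = (3103601/478625880)*(1/217) = 3103601/103861815960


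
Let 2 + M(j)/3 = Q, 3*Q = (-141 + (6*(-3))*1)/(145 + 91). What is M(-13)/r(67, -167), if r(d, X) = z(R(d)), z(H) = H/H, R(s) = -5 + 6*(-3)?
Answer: -1575/236 ≈ -6.6737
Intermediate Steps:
R(s) = -23 (R(s) = -5 - 18 = -23)
z(H) = 1
r(d, X) = 1
Q = -53/236 (Q = ((-141 + (6*(-3))*1)/(145 + 91))/3 = ((-141 - 18*1)/236)/3 = ((-141 - 18)*(1/236))/3 = (-159*1/236)/3 = (⅓)*(-159/236) = -53/236 ≈ -0.22458)
M(j) = -1575/236 (M(j) = -6 + 3*(-53/236) = -6 - 159/236 = -1575/236)
M(-13)/r(67, -167) = -1575/236/1 = -1575/236*1 = -1575/236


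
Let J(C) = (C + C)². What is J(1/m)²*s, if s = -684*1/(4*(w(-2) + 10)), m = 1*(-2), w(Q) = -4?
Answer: -57/2 ≈ -28.500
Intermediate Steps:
m = -2
J(C) = 4*C² (J(C) = (2*C)² = 4*C²)
s = -57/2 (s = -684*1/(4*(-4 + 10)) = -684/(6*4) = -684/24 = -684*1/24 = -57/2 ≈ -28.500)
J(1/m)²*s = (4*(1/(-2))²)²*(-57/2) = (4*(-½)²)²*(-57/2) = (4*(¼))²*(-57/2) = 1²*(-57/2) = 1*(-57/2) = -57/2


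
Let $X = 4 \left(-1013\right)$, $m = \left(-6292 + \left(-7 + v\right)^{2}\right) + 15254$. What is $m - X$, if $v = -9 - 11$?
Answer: $13743$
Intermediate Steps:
$v = -20$ ($v = -9 - 11 = -20$)
$m = 9691$ ($m = \left(-6292 + \left(-7 - 20\right)^{2}\right) + 15254 = \left(-6292 + \left(-27\right)^{2}\right) + 15254 = \left(-6292 + 729\right) + 15254 = -5563 + 15254 = 9691$)
$X = -4052$
$m - X = 9691 - -4052 = 9691 + 4052 = 13743$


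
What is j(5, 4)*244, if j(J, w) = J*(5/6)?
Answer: 3050/3 ≈ 1016.7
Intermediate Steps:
j(J, w) = 5*J/6 (j(J, w) = J*(5*(⅙)) = J*(⅚) = 5*J/6)
j(5, 4)*244 = ((⅚)*5)*244 = (25/6)*244 = 3050/3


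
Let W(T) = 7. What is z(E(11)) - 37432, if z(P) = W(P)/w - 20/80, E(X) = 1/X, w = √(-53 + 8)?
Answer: -149729/4 - 7*I*√5/15 ≈ -37432.0 - 1.0435*I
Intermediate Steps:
w = 3*I*√5 (w = √(-45) = 3*I*√5 ≈ 6.7082*I)
z(P) = -¼ - 7*I*√5/15 (z(P) = 7/((3*I*√5)) - 20/80 = 7*(-I*√5/15) - 20*1/80 = -7*I*√5/15 - ¼ = -¼ - 7*I*√5/15)
z(E(11)) - 37432 = (-¼ - 7*I*√5/15) - 37432 = -149729/4 - 7*I*√5/15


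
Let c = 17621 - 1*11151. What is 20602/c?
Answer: 10301/3235 ≈ 3.1842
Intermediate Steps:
c = 6470 (c = 17621 - 11151 = 6470)
20602/c = 20602/6470 = 20602*(1/6470) = 10301/3235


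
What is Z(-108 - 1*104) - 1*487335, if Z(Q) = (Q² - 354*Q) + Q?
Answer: -367555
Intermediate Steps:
Z(Q) = Q² - 353*Q
Z(-108 - 1*104) - 1*487335 = (-108 - 1*104)*(-353 + (-108 - 1*104)) - 1*487335 = (-108 - 104)*(-353 + (-108 - 104)) - 487335 = -212*(-353 - 212) - 487335 = -212*(-565) - 487335 = 119780 - 487335 = -367555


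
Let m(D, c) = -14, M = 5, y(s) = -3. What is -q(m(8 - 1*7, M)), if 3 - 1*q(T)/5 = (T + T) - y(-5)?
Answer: -140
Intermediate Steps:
q(T) = -10*T (q(T) = 15 - 5*((T + T) - 1*(-3)) = 15 - 5*(2*T + 3) = 15 - 5*(3 + 2*T) = 15 + (-15 - 10*T) = -10*T)
-q(m(8 - 1*7, M)) = -(-10)*(-14) = -1*140 = -140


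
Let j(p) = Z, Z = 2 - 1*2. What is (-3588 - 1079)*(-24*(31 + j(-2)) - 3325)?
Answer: 18990023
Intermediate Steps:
Z = 0 (Z = 2 - 2 = 0)
j(p) = 0
(-3588 - 1079)*(-24*(31 + j(-2)) - 3325) = (-3588 - 1079)*(-24*(31 + 0) - 3325) = -4667*(-24*31 - 3325) = -4667*(-744 - 3325) = -4667*(-4069) = 18990023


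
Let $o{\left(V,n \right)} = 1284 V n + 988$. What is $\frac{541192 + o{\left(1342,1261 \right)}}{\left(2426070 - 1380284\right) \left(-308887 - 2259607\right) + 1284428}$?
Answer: $- \frac{543351647}{671523445464} \approx -0.00080913$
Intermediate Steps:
$o{\left(V,n \right)} = 988 + 1284 V n$ ($o{\left(V,n \right)} = 1284 V n + 988 = 988 + 1284 V n$)
$\frac{541192 + o{\left(1342,1261 \right)}}{\left(2426070 - 1380284\right) \left(-308887 - 2259607\right) + 1284428} = \frac{541192 + \left(988 + 1284 \cdot 1342 \cdot 1261\right)}{\left(2426070 - 1380284\right) \left(-308887 - 2259607\right) + 1284428} = \frac{541192 + \left(988 + 2172864408\right)}{1045786 \left(-2568494\right) + 1284428} = \frac{541192 + 2172865396}{-2686095066284 + 1284428} = \frac{2173406588}{-2686093781856} = 2173406588 \left(- \frac{1}{2686093781856}\right) = - \frac{543351647}{671523445464}$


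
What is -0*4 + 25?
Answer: 25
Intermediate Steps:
-0*4 + 25 = -27*0 + 25 = 0 + 25 = 25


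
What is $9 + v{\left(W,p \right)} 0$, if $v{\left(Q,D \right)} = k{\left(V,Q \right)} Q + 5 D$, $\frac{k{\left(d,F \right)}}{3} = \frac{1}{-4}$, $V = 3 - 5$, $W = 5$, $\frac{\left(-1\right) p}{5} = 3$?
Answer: $9$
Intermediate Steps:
$p = -15$ ($p = \left(-5\right) 3 = -15$)
$V = -2$ ($V = 3 - 5 = -2$)
$k{\left(d,F \right)} = - \frac{3}{4}$ ($k{\left(d,F \right)} = \frac{3}{-4} = 3 \left(- \frac{1}{4}\right) = - \frac{3}{4}$)
$v{\left(Q,D \right)} = 5 D - \frac{3 Q}{4}$ ($v{\left(Q,D \right)} = - \frac{3 Q}{4} + 5 D = 5 D - \frac{3 Q}{4}$)
$9 + v{\left(W,p \right)} 0 = 9 + \left(5 \left(-15\right) - \frac{15}{4}\right) 0 = 9 + \left(-75 - \frac{15}{4}\right) 0 = 9 - 0 = 9 + 0 = 9$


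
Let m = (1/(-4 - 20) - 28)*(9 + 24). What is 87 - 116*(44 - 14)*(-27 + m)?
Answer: 3314352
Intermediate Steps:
m = -7403/8 (m = (1/(-24) - 28)*33 = (-1/24 - 28)*33 = -673/24*33 = -7403/8 ≈ -925.38)
87 - 116*(44 - 14)*(-27 + m) = 87 - 116*(44 - 14)*(-27 - 7403/8) = 87 - 3480*(-7619)/8 = 87 - 116*(-114285/4) = 87 + 3314265 = 3314352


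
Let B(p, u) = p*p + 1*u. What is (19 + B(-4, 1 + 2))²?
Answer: 1444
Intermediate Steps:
B(p, u) = u + p² (B(p, u) = p² + u = u + p²)
(19 + B(-4, 1 + 2))² = (19 + ((1 + 2) + (-4)²))² = (19 + (3 + 16))² = (19 + 19)² = 38² = 1444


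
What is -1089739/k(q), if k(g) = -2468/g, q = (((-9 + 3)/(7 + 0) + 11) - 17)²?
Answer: 89669952/4319 ≈ 20762.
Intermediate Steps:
q = 2304/49 (q = ((-6/7 + 11) - 17)² = (71/7 - 17)² = (-48/7)² = 2304/49 ≈ 47.020)
-1089739/k(q) = -1089739/((-2468/2304/49)) = -1089739/((-2468*49/2304)) = -1089739/(-30233/576) = -1089739*(-576/30233) = 89669952/4319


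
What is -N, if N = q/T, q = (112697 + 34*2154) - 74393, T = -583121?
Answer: 10140/53011 ≈ 0.19128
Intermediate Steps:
q = 111540 (q = (112697 + 73236) - 74393 = 185933 - 74393 = 111540)
N = -10140/53011 (N = 111540/(-583121) = 111540*(-1/583121) = -10140/53011 ≈ -0.19128)
-N = -1*(-10140/53011) = 10140/53011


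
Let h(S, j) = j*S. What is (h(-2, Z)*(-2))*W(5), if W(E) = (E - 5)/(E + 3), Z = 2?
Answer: 0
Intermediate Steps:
h(S, j) = S*j
W(E) = (-5 + E)/(3 + E)
(h(-2, Z)*(-2))*W(5) = (-2*2*(-2))*((-5 + 5)/(3 + 5)) = (-4*(-2))*(0/8) = 8*((⅛)*0) = 8*0 = 0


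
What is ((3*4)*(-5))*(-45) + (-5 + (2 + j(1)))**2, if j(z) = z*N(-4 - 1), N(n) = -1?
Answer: 2716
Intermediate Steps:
j(z) = -z (j(z) = z*(-1) = -z)
((3*4)*(-5))*(-45) + (-5 + (2 + j(1)))**2 = ((3*4)*(-5))*(-45) + (-5 + (2 - 1*1))**2 = (12*(-5))*(-45) + (-5 + (2 - 1))**2 = -60*(-45) + (-5 + 1)**2 = 2700 + (-4)**2 = 2700 + 16 = 2716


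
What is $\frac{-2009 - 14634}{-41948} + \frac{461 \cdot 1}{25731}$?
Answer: $\frac{447579061}{1079363988} \approx 0.41467$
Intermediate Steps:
$\frac{-2009 - 14634}{-41948} + \frac{461 \cdot 1}{25731} = \left(-16643\right) \left(- \frac{1}{41948}\right) + 461 \cdot \frac{1}{25731} = \frac{16643}{41948} + \frac{461}{25731} = \frac{447579061}{1079363988}$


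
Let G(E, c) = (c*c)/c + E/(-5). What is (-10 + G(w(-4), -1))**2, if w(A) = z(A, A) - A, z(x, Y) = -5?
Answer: 2916/25 ≈ 116.64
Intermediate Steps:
w(A) = -5 - A
G(E, c) = c - E/5 (G(E, c) = c**2/c + E*(-1/5) = c - E/5)
(-10 + G(w(-4), -1))**2 = (-10 + (-1 - (-5 - 1*(-4))/5))**2 = (-10 + (-1 - (-5 + 4)/5))**2 = (-10 + (-1 - 1/5*(-1)))**2 = (-10 + (-1 + 1/5))**2 = (-10 - 4/5)**2 = (-54/5)**2 = 2916/25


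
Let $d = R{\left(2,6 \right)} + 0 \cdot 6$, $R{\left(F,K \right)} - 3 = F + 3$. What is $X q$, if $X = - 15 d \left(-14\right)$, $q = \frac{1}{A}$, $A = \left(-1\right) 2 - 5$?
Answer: $-240$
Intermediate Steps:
$A = -7$ ($A = -2 - 5 = -7$)
$R{\left(F,K \right)} = 6 + F$ ($R{\left(F,K \right)} = 3 + \left(F + 3\right) = 3 + \left(3 + F\right) = 6 + F$)
$q = - \frac{1}{7}$ ($q = \frac{1}{-7} = - \frac{1}{7} \approx -0.14286$)
$d = 8$ ($d = \left(6 + 2\right) + 0 \cdot 6 = 8 + 0 = 8$)
$X = 1680$ ($X = \left(-15\right) 8 \left(-14\right) = \left(-120\right) \left(-14\right) = 1680$)
$X q = 1680 \left(- \frac{1}{7}\right) = -240$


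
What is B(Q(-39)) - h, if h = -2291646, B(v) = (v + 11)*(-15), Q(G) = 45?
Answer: 2290806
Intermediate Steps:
B(v) = -165 - 15*v (B(v) = (11 + v)*(-15) = -165 - 15*v)
B(Q(-39)) - h = (-165 - 15*45) - 1*(-2291646) = (-165 - 675) + 2291646 = -840 + 2291646 = 2290806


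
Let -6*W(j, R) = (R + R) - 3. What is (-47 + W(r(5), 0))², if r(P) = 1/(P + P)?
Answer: 8649/4 ≈ 2162.3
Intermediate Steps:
r(P) = 1/(2*P)
W(j, R) = ½ - R/3 (W(j, R) = -((R + R) - 3)/6 = -(2*R - 3)/6 = -(-3 + 2*R)/6 = ½ - R/3)
(-47 + W(r(5), 0))² = (-47 + (½ - ⅓*0))² = (-47 + (½ + 0))² = (-47 + ½)² = (-93/2)² = 8649/4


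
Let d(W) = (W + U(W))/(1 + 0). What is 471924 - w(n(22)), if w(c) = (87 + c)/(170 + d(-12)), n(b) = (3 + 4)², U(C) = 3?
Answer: 75979628/161 ≈ 4.7192e+5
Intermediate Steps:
d(W) = 3 + W (d(W) = (W + 3)/(1 + 0) = (3 + W)/1 = (3 + W)*1 = 3 + W)
n(b) = 49 (n(b) = 7² = 49)
w(c) = 87/161 + c/161 (w(c) = (87 + c)/(170 + (3 - 12)) = (87 + c)/(170 - 9) = (87 + c)/161 = (87 + c)*(1/161) = 87/161 + c/161)
471924 - w(n(22)) = 471924 - (87/161 + (1/161)*49) = 471924 - (87/161 + 7/23) = 471924 - 1*136/161 = 471924 - 136/161 = 75979628/161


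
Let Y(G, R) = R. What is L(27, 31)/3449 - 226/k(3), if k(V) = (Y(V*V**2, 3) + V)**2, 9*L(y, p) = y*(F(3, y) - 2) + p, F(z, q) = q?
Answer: -388325/62082 ≈ -6.2550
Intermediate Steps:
L(y, p) = p/9 + y*(-2 + y)/9 (L(y, p) = (y*(y - 2) + p)/9 = (y*(-2 + y) + p)/9 = (p + y*(-2 + y))/9 = p/9 + y*(-2 + y)/9)
k(V) = (3 + V)**2
L(27, 31)/3449 - 226/k(3) = (-2/9*27 + (1/9)*31 + (1/9)*27**2)/3449 - 226/(3 + 3)**2 = (-6 + 31/9 + (1/9)*729)*(1/3449) - 226/(6**2) = (-6 + 31/9 + 81)*(1/3449) - 226/36 = (706/9)*(1/3449) - 226*1/36 = 706/31041 - 113/18 = -388325/62082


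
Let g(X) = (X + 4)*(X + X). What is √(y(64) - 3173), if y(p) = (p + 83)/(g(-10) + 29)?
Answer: I*√70421870/149 ≈ 56.321*I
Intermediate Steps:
g(X) = 2*X*(4 + X) (g(X) = (4 + X)*(2*X) = 2*X*(4 + X))
y(p) = 83/149 + p/149 (y(p) = (p + 83)/(2*(-10)*(4 - 10) + 29) = (83 + p)/(2*(-10)*(-6) + 29) = (83 + p)/(120 + 29) = (83 + p)/149 = (83 + p)*(1/149) = 83/149 + p/149)
√(y(64) - 3173) = √((83/149 + (1/149)*64) - 3173) = √((83/149 + 64/149) - 3173) = √(147/149 - 3173) = √(-472630/149) = I*√70421870/149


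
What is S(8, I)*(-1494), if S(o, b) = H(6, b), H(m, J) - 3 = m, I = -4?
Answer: -13446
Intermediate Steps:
H(m, J) = 3 + m
S(o, b) = 9 (S(o, b) = 3 + 6 = 9)
S(8, I)*(-1494) = 9*(-1494) = -13446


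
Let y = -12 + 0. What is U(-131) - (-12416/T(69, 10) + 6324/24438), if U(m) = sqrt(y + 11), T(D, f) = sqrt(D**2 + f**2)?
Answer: -1054/4073 + I + 12416*sqrt(4861)/4861 ≈ 177.82 + 1.0*I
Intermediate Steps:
y = -12
U(m) = I (U(m) = sqrt(-12 + 11) = sqrt(-1) = I)
U(-131) - (-12416/T(69, 10) + 6324/24438) = I - (-12416/sqrt(69**2 + 10**2) + 6324/24438) = I - (-12416/sqrt(4761 + 100) + 6324*(1/24438)) = I - (-12416*sqrt(4861)/4861 + 1054/4073) = I - (1054/4073 - 12416*sqrt(4861)/4861) = I + (-1054/4073 + 12416*sqrt(4861)/4861) = -1054/4073 + I + 12416*sqrt(4861)/4861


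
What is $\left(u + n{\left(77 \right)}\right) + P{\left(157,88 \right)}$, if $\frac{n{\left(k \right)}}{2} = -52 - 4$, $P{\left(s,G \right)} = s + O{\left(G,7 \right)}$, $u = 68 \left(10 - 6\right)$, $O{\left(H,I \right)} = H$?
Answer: $405$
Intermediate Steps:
$u = 272$ ($u = 68 \cdot 4 = 272$)
$P{\left(s,G \right)} = G + s$ ($P{\left(s,G \right)} = s + G = G + s$)
$n{\left(k \right)} = -112$ ($n{\left(k \right)} = 2 \left(-52 - 4\right) = 2 \left(-56\right) = -112$)
$\left(u + n{\left(77 \right)}\right) + P{\left(157,88 \right)} = \left(272 - 112\right) + \left(88 + 157\right) = 160 + 245 = 405$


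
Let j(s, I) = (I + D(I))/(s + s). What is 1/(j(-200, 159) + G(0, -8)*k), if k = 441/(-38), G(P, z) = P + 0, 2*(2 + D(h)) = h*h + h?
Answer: -400/12877 ≈ -0.031063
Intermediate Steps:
D(h) = -2 + h/2 + h²/2 (D(h) = -2 + (h*h + h)/2 = -2 + (h² + h)/2 = -2 + (h + h²)/2 = -2 + (h/2 + h²/2) = -2 + h/2 + h²/2)
G(P, z) = P
k = -441/38 (k = 441*(-1/38) = -441/38 ≈ -11.605)
j(s, I) = (-2 + I²/2 + 3*I/2)/(2*s) (j(s, I) = (I + (-2 + I/2 + I²/2))/(s + s) = (-2 + I²/2 + 3*I/2)/((2*s)) = (-2 + I²/2 + 3*I/2)*(1/(2*s)) = (-2 + I²/2 + 3*I/2)/(2*s))
1/(j(-200, 159) + G(0, -8)*k) = 1/((¼)*(-4 + 159² + 3*159)/(-200) + 0*(-441/38)) = 1/((¼)*(-1/200)*(-4 + 25281 + 477) + 0) = 1/((¼)*(-1/200)*25754 + 0) = 1/(-12877/400 + 0) = 1/(-12877/400) = -400/12877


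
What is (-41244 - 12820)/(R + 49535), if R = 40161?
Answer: -3379/5606 ≈ -0.60275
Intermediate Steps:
(-41244 - 12820)/(R + 49535) = (-41244 - 12820)/(40161 + 49535) = -54064/89696 = -54064*1/89696 = -3379/5606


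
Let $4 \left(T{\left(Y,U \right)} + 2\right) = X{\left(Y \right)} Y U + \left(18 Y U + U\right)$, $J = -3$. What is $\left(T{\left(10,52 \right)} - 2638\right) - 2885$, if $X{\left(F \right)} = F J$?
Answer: $-7072$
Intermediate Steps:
$X{\left(F \right)} = - 3 F$ ($X{\left(F \right)} = F \left(-3\right) = - 3 F$)
$T{\left(Y,U \right)} = -2 + \frac{U}{4} - \frac{3 U Y^{2}}{4} + \frac{9 U Y}{2}$ ($T{\left(Y,U \right)} = -2 + \frac{- 3 Y Y U + \left(18 Y U + U\right)}{4} = -2 + \frac{- 3 Y^{2} U + \left(18 U Y + U\right)}{4} = -2 + \frac{- 3 U Y^{2} + \left(U + 18 U Y\right)}{4} = -2 + \frac{U - 3 U Y^{2} + 18 U Y}{4} = -2 + \left(\frac{U}{4} - \frac{3 U Y^{2}}{4} + \frac{9 U Y}{2}\right) = -2 + \frac{U}{4} - \frac{3 U Y^{2}}{4} + \frac{9 U Y}{2}$)
$\left(T{\left(10,52 \right)} - 2638\right) - 2885 = \left(\left(-2 + \frac{1}{4} \cdot 52 - 39 \cdot 10^{2} + \frac{9}{2} \cdot 52 \cdot 10\right) - 2638\right) - 2885 = \left(\left(-2 + 13 - 39 \cdot 100 + 2340\right) - 2638\right) - 2885 = \left(\left(-2 + 13 - 3900 + 2340\right) - 2638\right) - 2885 = \left(-1549 - 2638\right) - 2885 = -4187 - 2885 = -7072$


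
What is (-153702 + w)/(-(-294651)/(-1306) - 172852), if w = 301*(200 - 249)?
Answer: 219997006/226039363 ≈ 0.97327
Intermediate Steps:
w = -14749 (w = 301*(-49) = -14749)
(-153702 + w)/(-(-294651)/(-1306) - 172852) = (-153702 - 14749)/(-(-294651)/(-1306) - 172852) = -168451/(-(-294651)*(-1)/1306 - 172852) = -168451/(-189*1559/1306 - 172852) = -168451/(-294651/1306 - 172852) = -168451/(-226039363/1306) = -168451*(-1306/226039363) = 219997006/226039363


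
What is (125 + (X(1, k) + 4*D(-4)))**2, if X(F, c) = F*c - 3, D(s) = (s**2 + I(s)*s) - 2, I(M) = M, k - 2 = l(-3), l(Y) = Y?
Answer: 58081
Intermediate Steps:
k = -1 (k = 2 - 3 = -1)
D(s) = -2 + 2*s**2 (D(s) = (s**2 + s*s) - 2 = (s**2 + s**2) - 2 = 2*s**2 - 2 = -2 + 2*s**2)
X(F, c) = -3 + F*c
(125 + (X(1, k) + 4*D(-4)))**2 = (125 + ((-3 + 1*(-1)) + 4*(-2 + 2*(-4)**2)))**2 = (125 + ((-3 - 1) + 4*(-2 + 2*16)))**2 = (125 + (-4 + 4*(-2 + 32)))**2 = (125 + (-4 + 4*30))**2 = (125 + (-4 + 120))**2 = (125 + 116)**2 = 241**2 = 58081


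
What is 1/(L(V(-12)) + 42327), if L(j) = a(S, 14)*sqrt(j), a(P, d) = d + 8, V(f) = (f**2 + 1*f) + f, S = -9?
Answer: 14109/597172283 - 44*sqrt(30)/1791516849 ≈ 2.3492e-5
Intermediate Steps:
V(f) = f**2 + 2*f (V(f) = (f**2 + f) + f = (f + f**2) + f = f**2 + 2*f)
a(P, d) = 8 + d
L(j) = 22*sqrt(j) (L(j) = (8 + 14)*sqrt(j) = 22*sqrt(j))
1/(L(V(-12)) + 42327) = 1/(22*sqrt(-12*(2 - 12)) + 42327) = 1/(22*sqrt(-12*(-10)) + 42327) = 1/(22*sqrt(120) + 42327) = 1/(22*(2*sqrt(30)) + 42327) = 1/(44*sqrt(30) + 42327) = 1/(42327 + 44*sqrt(30))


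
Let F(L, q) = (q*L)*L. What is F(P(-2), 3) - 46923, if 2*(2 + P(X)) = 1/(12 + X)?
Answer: -18764637/400 ≈ -46912.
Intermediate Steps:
P(X) = -2 + 1/(2*(12 + X))
F(L, q) = q*L**2 (F(L, q) = (L*q)*L = q*L**2)
F(P(-2), 3) - 46923 = 3*((-47 - 4*(-2))/(2*(12 - 2)))**2 - 46923 = 3*((1/2)*(-47 + 8)/10)**2 - 46923 = 3*((1/2)*(1/10)*(-39))**2 - 46923 = 3*(-39/20)**2 - 46923 = 3*(1521/400) - 46923 = 4563/400 - 46923 = -18764637/400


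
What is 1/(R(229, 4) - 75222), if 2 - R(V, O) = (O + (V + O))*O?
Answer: -1/76168 ≈ -1.3129e-5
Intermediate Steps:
R(V, O) = 2 - O*(V + 2*O) (R(V, O) = 2 - (O + (V + O))*O = 2 - (O + (O + V))*O = 2 - (V + 2*O)*O = 2 - O*(V + 2*O))
1/(R(229, 4) - 75222) = 1/((2 - 2*4² - 1*4*229) - 75222) = 1/((2 - 2*16 - 916) - 75222) = 1/((2 - 32 - 916) - 75222) = 1/(-946 - 75222) = 1/(-76168) = -1/76168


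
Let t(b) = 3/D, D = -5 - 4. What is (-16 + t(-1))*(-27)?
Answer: 441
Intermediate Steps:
D = -9
t(b) = -⅓ (t(b) = 3/(-9) = 3*(-⅑) = -⅓)
(-16 + t(-1))*(-27) = (-16 - ⅓)*(-27) = -49/3*(-27) = 441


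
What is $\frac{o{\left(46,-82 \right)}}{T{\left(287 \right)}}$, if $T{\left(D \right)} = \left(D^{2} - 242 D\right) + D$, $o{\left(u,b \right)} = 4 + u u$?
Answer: $\frac{1060}{6601} \approx 0.16058$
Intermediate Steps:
$o{\left(u,b \right)} = 4 + u^{2}$
$T{\left(D \right)} = D^{2} - 241 D$
$\frac{o{\left(46,-82 \right)}}{T{\left(287 \right)}} = \frac{4 + 46^{2}}{287 \left(-241 + 287\right)} = \frac{4 + 2116}{287 \cdot 46} = \frac{2120}{13202} = 2120 \cdot \frac{1}{13202} = \frac{1060}{6601}$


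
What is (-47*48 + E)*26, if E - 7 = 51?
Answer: -57148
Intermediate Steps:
E = 58 (E = 7 + 51 = 58)
(-47*48 + E)*26 = (-47*48 + 58)*26 = (-2256 + 58)*26 = -2198*26 = -57148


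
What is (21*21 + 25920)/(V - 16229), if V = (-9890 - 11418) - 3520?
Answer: -26361/41057 ≈ -0.64206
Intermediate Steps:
V = -24828 (V = -21308 - 3520 = -24828)
(21*21 + 25920)/(V - 16229) = (21*21 + 25920)/(-24828 - 16229) = (441 + 25920)/(-41057) = 26361*(-1/41057) = -26361/41057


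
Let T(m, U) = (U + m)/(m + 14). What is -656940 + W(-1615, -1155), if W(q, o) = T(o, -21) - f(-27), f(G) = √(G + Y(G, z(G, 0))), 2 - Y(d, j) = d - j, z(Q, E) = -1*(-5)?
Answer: -107081052/163 - √7 ≈ -6.5694e+5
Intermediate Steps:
z(Q, E) = 5
Y(d, j) = 2 + j - d (Y(d, j) = 2 - (d - j) = 2 + (j - d) = 2 + j - d)
T(m, U) = (U + m)/(14 + m)
f(G) = √7 (f(G) = √(G + (2 + 5 - G)) = √(G + (7 - G)) = √7)
W(q, o) = -√7 + (-21 + o)/(14 + o) (W(q, o) = (-21 + o)/(14 + o) - √7 = -√7 + (-21 + o)/(14 + o))
-656940 + W(-1615, -1155) = -656940 + (-21 - 1155 - √7*(14 - 1155))/(14 - 1155) = -656940 + (-21 - 1155 - 1*√7*(-1141))/(-1141) = -656940 - (-21 - 1155 + 1141*√7)/1141 = -656940 - (-1176 + 1141*√7)/1141 = -656940 + (168/163 - √7) = -107081052/163 - √7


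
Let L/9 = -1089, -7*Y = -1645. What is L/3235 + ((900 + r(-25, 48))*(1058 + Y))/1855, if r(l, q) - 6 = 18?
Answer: 109907919/171455 ≈ 641.03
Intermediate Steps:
Y = 235 (Y = -1/7*(-1645) = 235)
L = -9801 (L = 9*(-1089) = -9801)
r(l, q) = 24 (r(l, q) = 6 + 18 = 24)
L/3235 + ((900 + r(-25, 48))*(1058 + Y))/1855 = -9801/3235 + ((900 + 24)*(1058 + 235))/1855 = -9801*1/3235 + (924*1293)*(1/1855) = -9801/3235 + 1194732*(1/1855) = -9801/3235 + 170676/265 = 109907919/171455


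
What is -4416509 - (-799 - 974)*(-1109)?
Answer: -6382766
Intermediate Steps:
-4416509 - (-799 - 974)*(-1109) = -4416509 - (-1773)*(-1109) = -4416509 - 1*1966257 = -4416509 - 1966257 = -6382766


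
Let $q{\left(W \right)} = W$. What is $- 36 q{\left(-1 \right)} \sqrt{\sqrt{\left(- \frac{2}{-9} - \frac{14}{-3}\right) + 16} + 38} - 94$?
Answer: $-94 + 12 \sqrt{342 + 6 \sqrt{47}} \approx 140.89$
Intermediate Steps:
$- 36 q{\left(-1 \right)} \sqrt{\sqrt{\left(- \frac{2}{-9} - \frac{14}{-3}\right) + 16} + 38} - 94 = \left(-36\right) \left(-1\right) \sqrt{\sqrt{\left(- \frac{2}{-9} - \frac{14}{-3}\right) + 16} + 38} - 94 = 36 \sqrt{\sqrt{\left(\left(-2\right) \left(- \frac{1}{9}\right) - - \frac{14}{3}\right) + 16} + 38} - 94 = 36 \sqrt{\sqrt{\left(\frac{2}{9} + \frac{14}{3}\right) + 16} + 38} - 94 = 36 \sqrt{\sqrt{\frac{44}{9} + 16} + 38} - 94 = 36 \sqrt{\sqrt{\frac{188}{9}} + 38} - 94 = 36 \sqrt{\frac{2 \sqrt{47}}{3} + 38} - 94 = 36 \sqrt{38 + \frac{2 \sqrt{47}}{3}} - 94 = -94 + 36 \sqrt{38 + \frac{2 \sqrt{47}}{3}}$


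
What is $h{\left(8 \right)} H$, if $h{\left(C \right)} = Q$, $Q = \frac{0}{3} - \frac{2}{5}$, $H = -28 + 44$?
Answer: $- \frac{32}{5} \approx -6.4$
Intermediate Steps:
$H = 16$
$Q = - \frac{2}{5}$ ($Q = 0 \cdot \frac{1}{3} - \frac{2}{5} = 0 - \frac{2}{5} = - \frac{2}{5} \approx -0.4$)
$h{\left(C \right)} = - \frac{2}{5}$
$h{\left(8 \right)} H = \left(- \frac{2}{5}\right) 16 = - \frac{32}{5}$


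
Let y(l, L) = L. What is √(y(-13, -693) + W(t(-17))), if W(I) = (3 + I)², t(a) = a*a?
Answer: √84571 ≈ 290.81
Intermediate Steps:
t(a) = a²
√(y(-13, -693) + W(t(-17))) = √(-693 + (3 + (-17)²)²) = √(-693 + (3 + 289)²) = √(-693 + 292²) = √(-693 + 85264) = √84571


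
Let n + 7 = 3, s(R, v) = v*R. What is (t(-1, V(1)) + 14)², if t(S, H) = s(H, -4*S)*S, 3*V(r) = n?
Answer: 3364/9 ≈ 373.78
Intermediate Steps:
s(R, v) = R*v
n = -4 (n = -7 + 3 = -4)
V(r) = -4/3 (V(r) = (⅓)*(-4) = -4/3)
t(S, H) = -4*H*S² (t(S, H) = (H*(-4*S))*S = (-4*H*S)*S = -4*H*S²)
(t(-1, V(1)) + 14)² = (-4*(-4/3)*(-1)² + 14)² = (-4*(-4/3)*1 + 14)² = (16/3 + 14)² = (58/3)² = 3364/9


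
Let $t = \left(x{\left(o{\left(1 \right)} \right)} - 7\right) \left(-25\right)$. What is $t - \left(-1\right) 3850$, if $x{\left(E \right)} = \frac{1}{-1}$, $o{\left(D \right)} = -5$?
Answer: $4050$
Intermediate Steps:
$x{\left(E \right)} = -1$
$t = 200$ ($t = \left(-1 - 7\right) \left(-25\right) = \left(-8\right) \left(-25\right) = 200$)
$t - \left(-1\right) 3850 = 200 - \left(-1\right) 3850 = 200 - -3850 = 200 + 3850 = 4050$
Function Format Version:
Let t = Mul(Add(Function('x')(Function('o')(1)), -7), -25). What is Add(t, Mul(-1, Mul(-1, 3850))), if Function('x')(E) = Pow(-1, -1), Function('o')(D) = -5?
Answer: 4050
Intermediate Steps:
Function('x')(E) = -1
t = 200 (t = Mul(Add(-1, -7), -25) = Mul(-8, -25) = 200)
Add(t, Mul(-1, Mul(-1, 3850))) = Add(200, Mul(-1, Mul(-1, 3850))) = Add(200, Mul(-1, -3850)) = Add(200, 3850) = 4050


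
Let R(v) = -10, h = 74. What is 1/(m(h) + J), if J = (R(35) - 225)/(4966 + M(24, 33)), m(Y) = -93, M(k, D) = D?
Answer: -4999/465142 ≈ -0.010747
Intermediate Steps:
J = -235/4999 (J = (-10 - 225)/(4966 + 33) = -235/4999 ≈ -0.047009)
1/(m(h) + J) = 1/(-93 - 235/4999) = 1/(-465142/4999) = -4999/465142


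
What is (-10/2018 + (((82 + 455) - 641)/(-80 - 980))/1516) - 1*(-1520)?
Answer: 308069310367/202677830 ≈ 1520.0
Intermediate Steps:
(-10/2018 + (((82 + 455) - 641)/(-80 - 980))/1516) - 1*(-1520) = (-10*1/2018 + ((537 - 641)/(-1060))*(1/1516)) + 1520 = (-5/1009 - 104*(-1/1060)*(1/1516)) + 1520 = (-5/1009 + (26/265)*(1/1516)) + 1520 = (-5/1009 + 13/200870) + 1520 = -991233/202677830 + 1520 = 308069310367/202677830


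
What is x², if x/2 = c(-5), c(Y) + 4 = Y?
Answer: 324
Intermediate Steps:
c(Y) = -4 + Y
x = -18 (x = 2*(-4 - 5) = 2*(-9) = -18)
x² = (-18)² = 324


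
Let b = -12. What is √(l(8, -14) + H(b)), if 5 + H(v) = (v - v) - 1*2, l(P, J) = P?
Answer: 1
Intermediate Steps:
H(v) = -7 (H(v) = -5 + ((v - v) - 1*2) = -5 + (0 - 2) = -5 - 2 = -7)
√(l(8, -14) + H(b)) = √(8 - 7) = √1 = 1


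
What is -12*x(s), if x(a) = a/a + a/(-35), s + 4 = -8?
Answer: -564/35 ≈ -16.114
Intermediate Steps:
s = -12 (s = -4 - 8 = -12)
x(a) = 1 - a/35 (x(a) = 1 + a*(-1/35) = 1 - a/35)
-12*x(s) = -12*(1 - 1/35*(-12)) = -12*(1 + 12/35) = -12*47/35 = -564/35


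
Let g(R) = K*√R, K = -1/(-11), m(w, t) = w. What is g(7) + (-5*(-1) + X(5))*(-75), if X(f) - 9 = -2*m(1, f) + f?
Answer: -1275 + √7/11 ≈ -1274.8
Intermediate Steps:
X(f) = 7 + f (X(f) = 9 + (-2*1 + f) = 9 + (-2 + f) = 7 + f)
K = 1/11 (K = -1*(-1/11) = 1/11 ≈ 0.090909)
g(R) = √R/11
g(7) + (-5*(-1) + X(5))*(-75) = √7/11 + (-5*(-1) + (7 + 5))*(-75) = √7/11 + (5 + 12)*(-75) = √7/11 + 17*(-75) = √7/11 - 1275 = -1275 + √7/11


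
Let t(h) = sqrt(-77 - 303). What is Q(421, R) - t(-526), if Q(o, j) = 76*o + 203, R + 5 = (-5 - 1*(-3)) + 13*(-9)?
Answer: 32199 - 2*I*sqrt(95) ≈ 32199.0 - 19.494*I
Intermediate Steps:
R = -124 (R = -5 + ((-5 - 1*(-3)) + 13*(-9)) = -5 + ((-5 + 3) - 117) = -5 + (-2 - 117) = -5 - 119 = -124)
t(h) = 2*I*sqrt(95) (t(h) = sqrt(-380) = 2*I*sqrt(95))
Q(o, j) = 203 + 76*o
Q(421, R) - t(-526) = (203 + 76*421) - 2*I*sqrt(95) = (203 + 31996) - 2*I*sqrt(95) = 32199 - 2*I*sqrt(95)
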